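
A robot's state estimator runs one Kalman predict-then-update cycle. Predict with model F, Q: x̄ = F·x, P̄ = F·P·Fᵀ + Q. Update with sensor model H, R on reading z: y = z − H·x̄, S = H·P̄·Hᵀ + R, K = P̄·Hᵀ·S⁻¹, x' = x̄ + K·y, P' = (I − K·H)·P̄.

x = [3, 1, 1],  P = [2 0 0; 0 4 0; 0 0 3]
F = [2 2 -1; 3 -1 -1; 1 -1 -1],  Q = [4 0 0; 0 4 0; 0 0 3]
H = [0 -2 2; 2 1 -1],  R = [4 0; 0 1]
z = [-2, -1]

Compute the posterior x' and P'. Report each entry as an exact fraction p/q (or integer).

x' = [-1805/1791, 3763/1791, 1763/1791]
P' = [833/1791 -919/1791 -125/1791; -919/1791 23267/1791 21445/1791; -125/1791 21445/1791 21242/1791]

x̄ = F·x = [7, 7, 1]
P̄ = F·P·Fᵀ + Q = [31 7 -1; 7 29 13; -1 13 12]
y = z − H·x̄ = [10, -21]
S = H·P̄·Hᵀ + R = [64 -62; -62 172]
K = P̄·Hᵀ·S⁻¹ = [397/1791 872/1791; -911/1791 -16/1791; -203/3582 -47/1791]
x' = x̄ + K·y = [-1805/1791, 3763/1791, 1763/1791]
P' = (I − K·H)·P̄ = [833/1791 -919/1791 -125/1791; -919/1791 23267/1791 21445/1791; -125/1791 21445/1791 21242/1791]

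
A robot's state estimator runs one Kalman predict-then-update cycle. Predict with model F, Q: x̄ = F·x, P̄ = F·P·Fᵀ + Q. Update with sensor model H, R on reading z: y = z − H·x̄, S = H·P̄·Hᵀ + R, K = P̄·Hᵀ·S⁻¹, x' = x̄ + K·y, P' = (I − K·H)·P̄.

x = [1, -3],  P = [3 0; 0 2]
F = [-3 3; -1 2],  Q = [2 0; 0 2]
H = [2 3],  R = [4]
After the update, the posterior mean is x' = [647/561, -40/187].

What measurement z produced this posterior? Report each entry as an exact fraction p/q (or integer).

x̄ = F·x = [-12, -7]
P̄ = F·P·Fᵀ + Q = [47 21; 21 13]
S = H·P̄·Hᵀ + R = [561]
K = P̄·Hᵀ·S⁻¹ = [157/561; 27/187]
x' − x̄ = [7379/561, 1269/187] = K·y
y = (KᵀK)⁻¹·Kᵀ·(x' − x̄) = [47]
z = y + H·x̄ = [47] + [-45] = [2]

z = [2]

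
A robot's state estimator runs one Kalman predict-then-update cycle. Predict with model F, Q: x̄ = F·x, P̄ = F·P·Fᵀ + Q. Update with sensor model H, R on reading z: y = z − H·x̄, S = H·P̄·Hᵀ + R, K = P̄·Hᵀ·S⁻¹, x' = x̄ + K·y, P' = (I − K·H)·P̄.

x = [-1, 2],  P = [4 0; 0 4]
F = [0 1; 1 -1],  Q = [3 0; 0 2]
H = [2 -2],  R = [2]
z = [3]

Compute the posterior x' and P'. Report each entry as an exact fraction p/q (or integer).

x' = [25/51, -55/51]
P' = [115/51 104/51; 104/51 118/51]

x̄ = F·x = [2, -3]
P̄ = F·P·Fᵀ + Q = [7 -4; -4 10]
y = z − H·x̄ = [-7]
S = H·P̄·Hᵀ + R = [102]
K = P̄·Hᵀ·S⁻¹ = [11/51; -14/51]
x' = x̄ + K·y = [25/51, -55/51]
P' = (I − K·H)·P̄ = [115/51 104/51; 104/51 118/51]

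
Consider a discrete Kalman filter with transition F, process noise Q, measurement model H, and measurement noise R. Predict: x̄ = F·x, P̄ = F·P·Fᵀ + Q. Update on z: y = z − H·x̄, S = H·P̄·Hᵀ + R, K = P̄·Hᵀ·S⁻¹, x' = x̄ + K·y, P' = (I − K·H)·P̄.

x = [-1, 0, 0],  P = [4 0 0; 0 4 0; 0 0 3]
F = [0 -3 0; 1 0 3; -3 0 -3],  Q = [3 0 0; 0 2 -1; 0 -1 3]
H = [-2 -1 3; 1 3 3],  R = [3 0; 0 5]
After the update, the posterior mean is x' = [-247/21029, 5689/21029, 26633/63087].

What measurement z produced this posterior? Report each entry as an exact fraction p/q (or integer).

z = [1, 2]

x̄ = F·x = [0, -1, 3]
P̄ = F·P·Fᵀ + Q = [39 0 0; 0 33 -40; 0 -40 66]
S = H·P̄·Hᵀ + R = [1026 177; 177 215]
K = P̄·Hᵀ·S⁻¹ = [-7891/63087 5980/21029; -3242/21029 615/21029; 37364/189261 12634/63087]
x' − x̄ = [-247/21029, 26718/21029, -162628/63087] = K·y
y = (KᵀK)⁻¹·Kᵀ·(x' − x̄) = [-9, -4]
z = y + H·x̄ = [-9, -4] + [10, 6] = [1, 2]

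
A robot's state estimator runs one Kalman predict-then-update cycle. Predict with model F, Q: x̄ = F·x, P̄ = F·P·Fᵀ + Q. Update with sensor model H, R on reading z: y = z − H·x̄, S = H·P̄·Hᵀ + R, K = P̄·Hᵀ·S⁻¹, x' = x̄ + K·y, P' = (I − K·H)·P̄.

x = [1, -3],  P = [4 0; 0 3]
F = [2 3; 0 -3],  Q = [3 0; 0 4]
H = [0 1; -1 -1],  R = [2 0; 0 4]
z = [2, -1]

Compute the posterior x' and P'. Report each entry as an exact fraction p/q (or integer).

x' = [-7/5, 424/175]
P' = [26/5 -46/25; -46/25 1642/875]

x̄ = F·x = [-7, 9]
P̄ = F·P·Fᵀ + Q = [46 -27; -27 31]
y = z − H·x̄ = [-7, 1]
S = H·P̄·Hᵀ + R = [33 -4; -4 27]
K = P̄·Hᵀ·S⁻¹ = [-23/25 -21/25; 821/875 -8/875]
x' = x̄ + K·y = [-7/5, 424/175]
P' = (I − K·H)·P̄ = [26/5 -46/25; -46/25 1642/875]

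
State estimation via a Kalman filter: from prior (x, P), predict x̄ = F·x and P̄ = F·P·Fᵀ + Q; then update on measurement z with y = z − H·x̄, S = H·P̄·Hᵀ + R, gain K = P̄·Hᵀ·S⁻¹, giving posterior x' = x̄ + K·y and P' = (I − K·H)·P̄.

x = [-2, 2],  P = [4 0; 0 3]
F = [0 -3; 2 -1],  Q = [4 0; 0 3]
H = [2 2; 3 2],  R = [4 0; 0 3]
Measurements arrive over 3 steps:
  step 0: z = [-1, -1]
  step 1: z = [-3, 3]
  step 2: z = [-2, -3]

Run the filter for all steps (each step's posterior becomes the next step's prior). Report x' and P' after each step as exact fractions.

step 0: x' = [453/1292, -659/646], P' = [1075/323 -2691/646; -2691/646 3639/646]
step 1: x' = [39891/26363, -83907/52726], P' = [859651/659075 -39861/26363; -39861/26363 113619/52726]
step 2: x' = [-531941737/541151678, 34281441/1082303356], P' = [352409450/270575839 -816005025/541151678; -816005025/541151678 2322865299/1082303356]

step 0: x̄ = F·x = [-6, -6]
step 0: P̄ = F·P·Fᵀ + Q = [31 9; 9 22]
step 0: y = z − H·x̄ = [23, 29]
step 0: S = H·P̄·Hᵀ + R = [288 364; 364 478]
step 0: K = P̄·Hᵀ·S⁻¹ = [-541/1292 178/323; 237/323 -265/646]
step 0: x' = x̄ + K·y = [453/1292, -659/646]
step 0: P' = (I − K·H)·P̄ = [1075/323 -2691/646; -2691/646 3639/646]
step 1: x̄ = F·x = [1977/646, 556/323]
step 1: P̄ = F·P·Fᵀ + Q = [35335/646 27063/646; 27063/646 24941/646]
step 1: y = z − H·x̄ = [-4058/323, -6217/646]
step 1: S = H·P̄·Hᵀ + R = [230096/323 291202/323; 291202/323 744473/646]
step 1: K = P̄·Hᵀ·S⁻¹ = [-68437/659075 195301/659075; 33897/105452 -1988/26363]
step 1: x' = x̄ + K·y = [39891/26363, -83907/52726]
step 1: P' = (I − K·H)·P̄ = [859651/659075 -39861/26363; -39861/26363 113619/52726]
step 2: x̄ = F·x = [251721/52726, 243471/52726]
step 2: P̄ = F·P·Fᵀ + Q = [1233475/52726 819189/52726; 819189/52726 21644333/1318150]
step 2: y = z − H·x̄ = [-547918/26363, -1400283/52726]
step 2: S = H·P̄·Hᵀ + R = [189517616/659075 238197916/659075; 238197916/659075 613820357/1318150]
step 2: K = P̄·Hᵀ·S⁻¹ = [-111186125/1082303356 80407775/270575839; 690855249/2164606712 -20858296/270575839]
step 2: x' = x̄ + K·y = [-531941737/541151678, 34281441/1082303356]
step 2: P' = (I − K·H)·P̄ = [352409450/270575839 -816005025/541151678; -816005025/541151678 2322865299/1082303356]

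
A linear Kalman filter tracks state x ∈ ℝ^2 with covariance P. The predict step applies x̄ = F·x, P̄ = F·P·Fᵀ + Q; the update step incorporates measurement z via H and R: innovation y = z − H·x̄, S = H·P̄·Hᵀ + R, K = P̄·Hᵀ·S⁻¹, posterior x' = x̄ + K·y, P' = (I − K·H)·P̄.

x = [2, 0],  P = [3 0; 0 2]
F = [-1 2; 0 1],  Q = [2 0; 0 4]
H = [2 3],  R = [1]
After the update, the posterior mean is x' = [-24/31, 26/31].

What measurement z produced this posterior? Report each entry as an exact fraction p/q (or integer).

x̄ = F·x = [-2, 0]
P̄ = F·P·Fᵀ + Q = [13 4; 4 6]
S = H·P̄·Hᵀ + R = [155]
K = P̄·Hᵀ·S⁻¹ = [38/155; 26/155]
x' − x̄ = [38/31, 26/31] = K·y
y = (KᵀK)⁻¹·Kᵀ·(x' − x̄) = [5]
z = y + H·x̄ = [5] + [-4] = [1]

z = [1]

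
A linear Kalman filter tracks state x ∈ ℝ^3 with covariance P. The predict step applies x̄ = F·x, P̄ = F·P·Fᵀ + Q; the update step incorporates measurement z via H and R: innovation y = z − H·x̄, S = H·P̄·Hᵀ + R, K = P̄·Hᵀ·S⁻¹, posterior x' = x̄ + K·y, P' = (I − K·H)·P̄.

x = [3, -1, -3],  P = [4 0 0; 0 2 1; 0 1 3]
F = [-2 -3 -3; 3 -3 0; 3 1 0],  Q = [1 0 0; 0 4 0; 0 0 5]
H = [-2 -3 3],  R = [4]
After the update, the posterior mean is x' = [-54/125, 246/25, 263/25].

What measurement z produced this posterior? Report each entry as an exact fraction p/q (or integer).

z = [3]

x̄ = F·x = [6, 12, 8]
P̄ = F·P·Fᵀ + Q = [80 3 -33; 3 58 30; -33 30 43]
S = H·P̄·Hᵀ + R = [1125]
K = P̄·Hᵀ·S⁻¹ = [-268/1125; -2/25; 7/75]
x' − x̄ = [-804/125, -54/25, 63/25] = K·y
y = (KᵀK)⁻¹·Kᵀ·(x' − x̄) = [27]
z = y + H·x̄ = [27] + [-24] = [3]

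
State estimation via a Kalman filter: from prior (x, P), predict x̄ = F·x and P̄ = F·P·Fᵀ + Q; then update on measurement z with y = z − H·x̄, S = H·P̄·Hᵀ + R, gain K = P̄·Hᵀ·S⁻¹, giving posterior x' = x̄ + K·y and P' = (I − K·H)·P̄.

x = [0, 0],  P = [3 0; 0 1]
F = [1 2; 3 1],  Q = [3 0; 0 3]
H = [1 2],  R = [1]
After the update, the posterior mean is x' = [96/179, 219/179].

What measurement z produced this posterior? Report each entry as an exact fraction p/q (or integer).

z = [3]

x̄ = F·x = [0, 0]
P̄ = F·P·Fᵀ + Q = [10 11; 11 31]
S = H·P̄·Hᵀ + R = [179]
K = P̄·Hᵀ·S⁻¹ = [32/179; 73/179]
x' − x̄ = [96/179, 219/179] = K·y
y = (KᵀK)⁻¹·Kᵀ·(x' − x̄) = [3]
z = y + H·x̄ = [3] + [0] = [3]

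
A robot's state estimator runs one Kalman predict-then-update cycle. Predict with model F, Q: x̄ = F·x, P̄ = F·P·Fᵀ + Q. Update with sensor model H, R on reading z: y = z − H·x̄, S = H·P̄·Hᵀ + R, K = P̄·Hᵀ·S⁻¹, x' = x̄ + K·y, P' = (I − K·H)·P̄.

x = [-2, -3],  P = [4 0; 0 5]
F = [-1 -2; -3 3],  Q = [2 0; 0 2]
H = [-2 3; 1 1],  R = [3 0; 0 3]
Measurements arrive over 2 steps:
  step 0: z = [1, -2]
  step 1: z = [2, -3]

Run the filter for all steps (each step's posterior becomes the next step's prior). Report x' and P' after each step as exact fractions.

step 0: x̄ = F·x = [8, -3]
step 0: P̄ = F·P·Fᵀ + Q = [26 -18; -18 83]
step 0: y = z − H·x̄ = [26, -7]
step 0: S = H·P̄·Hᵀ + R = [1070 179; 179 76]
step 0: K = P̄·Hᵀ·S⁻¹ = [-9488/49279 27534/49279; 10025/49279 18535/49279]
step 0: x' = x̄ + K·y = [-45194/49279, -16932/49279]
step 0: P' = (I − K·H)·P̄ = [55254/49279 27348/49279; 27348/49279 28257/49279]
step 1: x̄ = F·x = [79058/49279, 84786/49279]
step 1: P̄ = F·P·Fᵀ + Q = [376232/49279 78264/49279; 78264/49279 357893/49279]
step 1: y = z − H·x̄ = [2316/49279, -311681/49279]
step 1: S = H·P̄·Hᵀ + R = [3934634/49279 399479/49279; 399479/49279 1038490/49279]
step 1: K = P̄·Hᵀ·S⁻¹ = [-14593616/79678861 40485288/79678861; 15792053/79678861 27389671/79678861]
step 1: x' = x̄ + K·y = [-128919874/79678861, -35402783/79678861]
step 1: P' = (I − K·H)·P̄ = [81629688/79678861 39826176/79678861; 39826176/79678861 42342837/79678861]

step 0: x' = [-45194/49279, -16932/49279], P' = [55254/49279 27348/49279; 27348/49279 28257/49279]
step 1: x' = [-128919874/79678861, -35402783/79678861], P' = [81629688/79678861 39826176/79678861; 39826176/79678861 42342837/79678861]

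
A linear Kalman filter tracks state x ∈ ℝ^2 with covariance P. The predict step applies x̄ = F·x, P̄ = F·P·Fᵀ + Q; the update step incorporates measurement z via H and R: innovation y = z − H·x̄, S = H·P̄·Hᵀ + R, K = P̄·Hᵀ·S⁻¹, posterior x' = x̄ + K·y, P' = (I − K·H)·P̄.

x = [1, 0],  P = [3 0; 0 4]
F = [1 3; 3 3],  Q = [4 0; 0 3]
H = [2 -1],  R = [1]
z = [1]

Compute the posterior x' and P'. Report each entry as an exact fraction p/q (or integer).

x̄ = F·x = [1, 3]
P̄ = F·P·Fᵀ + Q = [43 45; 45 66]
y = z − H·x̄ = [2]
S = H·P̄·Hᵀ + R = [59]
K = P̄·Hᵀ·S⁻¹ = [41/59; 24/59]
x' = x̄ + K·y = [141/59, 225/59]
P' = (I − K·H)·P̄ = [856/59 1671/59; 1671/59 3318/59]

x' = [141/59, 225/59]
P' = [856/59 1671/59; 1671/59 3318/59]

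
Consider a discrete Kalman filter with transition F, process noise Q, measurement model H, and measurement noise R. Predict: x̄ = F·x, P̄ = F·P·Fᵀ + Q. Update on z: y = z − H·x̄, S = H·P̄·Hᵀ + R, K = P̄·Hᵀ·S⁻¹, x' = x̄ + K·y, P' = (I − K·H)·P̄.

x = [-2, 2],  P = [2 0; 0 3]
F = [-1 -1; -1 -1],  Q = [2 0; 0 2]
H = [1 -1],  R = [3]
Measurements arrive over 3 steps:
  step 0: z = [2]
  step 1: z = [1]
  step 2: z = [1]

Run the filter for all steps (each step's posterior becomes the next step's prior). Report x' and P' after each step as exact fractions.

step 0: x' = [4/7, -4/7], P' = [45/7 39/7; 39/7 45/7]
step 1: x' = [2/7, -2/7], P' = [178/7 172/7; 172/7 178/7]
step 2: x' = [2/7, -2/7], P' = [710/7 704/7; 704/7 710/7]

step 0: x̄ = F·x = [0, 0]
step 0: P̄ = F·P·Fᵀ + Q = [7 5; 5 7]
step 0: y = z − H·x̄ = [2]
step 0: S = H·P̄·Hᵀ + R = [7]
step 0: K = P̄·Hᵀ·S⁻¹ = [2/7; -2/7]
step 0: x' = x̄ + K·y = [4/7, -4/7]
step 0: P' = (I − K·H)·P̄ = [45/7 39/7; 39/7 45/7]
step 1: x̄ = F·x = [0, 0]
step 1: P̄ = F·P·Fᵀ + Q = [26 24; 24 26]
step 1: y = z − H·x̄ = [1]
step 1: S = H·P̄·Hᵀ + R = [7]
step 1: K = P̄·Hᵀ·S⁻¹ = [2/7; -2/7]
step 1: x' = x̄ + K·y = [2/7, -2/7]
step 1: P' = (I − K·H)·P̄ = [178/7 172/7; 172/7 178/7]
step 2: x̄ = F·x = [0, 0]
step 2: P̄ = F·P·Fᵀ + Q = [102 100; 100 102]
step 2: y = z − H·x̄ = [1]
step 2: S = H·P̄·Hᵀ + R = [7]
step 2: K = P̄·Hᵀ·S⁻¹ = [2/7; -2/7]
step 2: x' = x̄ + K·y = [2/7, -2/7]
step 2: P' = (I − K·H)·P̄ = [710/7 704/7; 704/7 710/7]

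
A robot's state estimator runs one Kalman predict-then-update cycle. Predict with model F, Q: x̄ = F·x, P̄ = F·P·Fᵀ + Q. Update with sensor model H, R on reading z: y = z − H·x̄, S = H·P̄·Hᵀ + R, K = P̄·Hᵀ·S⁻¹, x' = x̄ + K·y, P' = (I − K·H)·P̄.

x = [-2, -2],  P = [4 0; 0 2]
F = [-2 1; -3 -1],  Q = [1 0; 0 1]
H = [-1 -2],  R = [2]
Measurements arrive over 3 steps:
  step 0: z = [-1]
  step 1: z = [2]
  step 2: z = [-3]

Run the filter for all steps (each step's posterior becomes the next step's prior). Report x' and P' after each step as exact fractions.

step 0: x' = [-541/265, 84/53], P' = [1066/265 -94/53; -94/53 67/53]
step 1: x' = [12392/31447, -864/767], P' = [60150/31447 -492/767; -492/767 1011/1534]
step 2: x' = [-3428727/7535405, 2540273/1507081], P' = [13350474/7535405 -897386/1507081; -897386/1507081 970824/1507081]

step 0: x̄ = F·x = [2, 8]
step 0: P̄ = F·P·Fᵀ + Q = [19 22; 22 39]
step 0: y = z − H·x̄ = [17]
step 0: S = H·P̄·Hᵀ + R = [265]
step 0: K = P̄·Hᵀ·S⁻¹ = [-63/265; -20/53]
step 0: x' = x̄ + K·y = [-541/265, 84/53]
step 0: P' = (I − K·H)·P̄ = [1066/265 -94/53; -94/53 67/53]
step 1: x̄ = F·x = [1502/265, 1203/265]
step 1: P̄ = F·P·Fᵀ + Q = [6744/265 6531/265; 6531/265 7374/265]
step 1: y = z − H·x̄ = [4438/265]
step 1: S = H·P̄·Hᵀ + R = [62894/265]
step 1: K = P̄·Hᵀ·S⁻¹ = [-9903/31447; -519/1534]
step 1: x' = x̄ + K·y = [12392/31447, -864/767]
step 1: P' = (I − K·H)·P̄ = [60150/31447 -492/767; -492/767 1011/1534]
step 2: x̄ = F·x = [-60208/31447, -1752/31447]
step 2: P̄ = F·P·Fᵀ + Q = [746921/62894 720693/62894; 720693/62894 944981/62894]
step 2: y = z − H·x̄ = [-158053/31447]
step 2: S = H·P̄·Hᵀ + R = [7535405/62894]
step 2: K = P̄·Hᵀ·S⁻¹ = [-2188307/7535405; -522131/1507081]
step 2: x' = x̄ + K·y = [-3428727/7535405, 2540273/1507081]
step 2: P' = (I − K·H)·P̄ = [13350474/7535405 -897386/1507081; -897386/1507081 970824/1507081]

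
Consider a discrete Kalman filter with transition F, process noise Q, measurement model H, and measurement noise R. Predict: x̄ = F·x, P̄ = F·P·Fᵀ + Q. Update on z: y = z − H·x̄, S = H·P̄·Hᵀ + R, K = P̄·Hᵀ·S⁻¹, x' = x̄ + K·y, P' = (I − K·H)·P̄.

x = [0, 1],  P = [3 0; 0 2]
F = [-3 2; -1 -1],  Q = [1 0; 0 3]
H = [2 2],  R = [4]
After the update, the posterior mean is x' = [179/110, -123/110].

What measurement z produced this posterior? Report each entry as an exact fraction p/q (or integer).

z = [1]

x̄ = F·x = [2, -1]
P̄ = F·P·Fᵀ + Q = [36 5; 5 8]
S = H·P̄·Hᵀ + R = [220]
K = P̄·Hᵀ·S⁻¹ = [41/110; 13/110]
x' − x̄ = [-41/110, -13/110] = K·y
y = (KᵀK)⁻¹·Kᵀ·(x' − x̄) = [-1]
z = y + H·x̄ = [-1] + [2] = [1]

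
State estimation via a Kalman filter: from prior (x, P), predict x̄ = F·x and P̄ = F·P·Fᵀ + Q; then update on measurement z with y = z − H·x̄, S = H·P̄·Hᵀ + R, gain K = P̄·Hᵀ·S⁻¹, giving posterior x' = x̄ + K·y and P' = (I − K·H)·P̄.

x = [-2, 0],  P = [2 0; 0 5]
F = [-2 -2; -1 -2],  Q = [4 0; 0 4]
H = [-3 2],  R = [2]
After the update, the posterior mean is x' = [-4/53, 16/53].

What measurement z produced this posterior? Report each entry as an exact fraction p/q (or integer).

z = [1]

x̄ = F·x = [4, 2]
P̄ = F·P·Fᵀ + Q = [32 24; 24 26]
S = H·P̄·Hᵀ + R = [106]
K = P̄·Hᵀ·S⁻¹ = [-24/53; -10/53]
x' − x̄ = [-216/53, -90/53] = K·y
y = (KᵀK)⁻¹·Kᵀ·(x' − x̄) = [9]
z = y + H·x̄ = [9] + [-8] = [1]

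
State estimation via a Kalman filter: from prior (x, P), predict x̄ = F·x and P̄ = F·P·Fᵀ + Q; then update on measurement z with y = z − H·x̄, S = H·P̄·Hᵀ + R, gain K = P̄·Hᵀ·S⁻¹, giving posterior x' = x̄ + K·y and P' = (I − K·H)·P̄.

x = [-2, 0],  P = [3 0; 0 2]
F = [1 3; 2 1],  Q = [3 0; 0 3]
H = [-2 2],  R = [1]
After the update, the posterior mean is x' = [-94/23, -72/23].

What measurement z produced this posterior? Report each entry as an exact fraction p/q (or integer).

z = [2]

x̄ = F·x = [-2, -4]
P̄ = F·P·Fᵀ + Q = [24 12; 12 17]
S = H·P̄·Hᵀ + R = [69]
K = P̄·Hᵀ·S⁻¹ = [-8/23; 10/69]
x' − x̄ = [-48/23, 20/23] = K·y
y = (KᵀK)⁻¹·Kᵀ·(x' − x̄) = [6]
z = y + H·x̄ = [6] + [-4] = [2]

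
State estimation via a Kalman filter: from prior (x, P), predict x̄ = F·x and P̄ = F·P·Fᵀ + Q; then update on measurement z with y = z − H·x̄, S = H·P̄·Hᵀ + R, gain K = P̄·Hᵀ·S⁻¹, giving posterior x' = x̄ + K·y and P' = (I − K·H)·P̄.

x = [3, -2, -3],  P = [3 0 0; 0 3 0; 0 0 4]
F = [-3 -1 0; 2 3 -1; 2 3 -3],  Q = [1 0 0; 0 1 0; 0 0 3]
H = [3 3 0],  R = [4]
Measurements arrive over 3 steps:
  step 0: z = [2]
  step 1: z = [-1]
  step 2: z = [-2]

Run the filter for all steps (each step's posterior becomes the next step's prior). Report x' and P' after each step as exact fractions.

step 0: x̄ = F·x = [-7, 3, 9]
step 0: P̄ = F·P·Fᵀ + Q = [31 -27 -27; -27 44 51; -27 51 78]
step 0: y = z − H·x̄ = [14]
step 0: S = H·P̄·Hᵀ + R = [193]
step 0: K = P̄·Hᵀ·S⁻¹ = [12/193; 51/193; 72/193]
step 0: x' = x̄ + K·y = [-1183/193, 1293/193, 2745/193]
step 0: P' = (I − K·H)·P̄ = [5839/193 -5823/193 -6075/193; -5823/193 5891/193 6171/193; -6075/193 6171/193 9870/193]
step 1: x̄ = F·x = [2256/193, -1232/193, -6722/193]
step 1: P̄ = F·P·Fᵀ + Q = [23697/193 -708/193 -24816/193; -708/193 3836/193 10657/193; -24816/193 10657/193 57730/193]
step 1: y = z − H·x̄ = [-3265/193]
step 1: S = H·P̄·Hᵀ + R = [235825/193]
step 1: K = P̄·Hᵀ·S⁻¹ = [68967/235825; 9384/235825; -42477/235825]
step 1: x' = x̄ + K·y = [317973/47165, -332824/47165, -1498993/47165]
step 1: P' = (I − K·H)·P̄ = [4310352/235825 -4218396/235825 -15143637/235825; -4218396/235825 4230908/235825 15087001/235825; -15143637/235825 15087001/235825 61191097/235825]
step 2: x̄ = F·x = [-124219/9433, 1136467/47165, 4134453/47165]
step 2: P̄ = F·P·Fᵀ + Q = [717981/9433 -4499278/47165 -16636842/47165; -4499278/47165 36178292/235825 128377203/235825; -16636842/47165 128377203/235825 466283802/235825]
step 2: y = z − H·x̄ = [-1640446/47165]
step 2: S = H·P̄·Hᵀ + R = [83158633/235825]
step 2: K = P̄·Hᵀ·S⁻¹ = [-13640595/83158633; 41045706/83158633; 135578979/83158633]
step 2: x' = x̄ + K·y = [-620645641/83158633, 576142859/83158633, 2574058431/83158633]
step 2: P' = (I − K·H)·P̄ = [5540515764/83158633 -5558703224/83158633 -21490966809/83158633; -5558703224/83158633 5613430832/83158633 21671738781/83158633; -21490966809/83158633 21671738781/83158633 86478804273/83158633]

step 0: x' = [-1183/193, 1293/193, 2745/193], P' = [5839/193 -5823/193 -6075/193; -5823/193 5891/193 6171/193; -6075/193 6171/193 9870/193]
step 1: x' = [317973/47165, -332824/47165, -1498993/47165], P' = [4310352/235825 -4218396/235825 -15143637/235825; -4218396/235825 4230908/235825 15087001/235825; -15143637/235825 15087001/235825 61191097/235825]
step 2: x' = [-620645641/83158633, 576142859/83158633, 2574058431/83158633], P' = [5540515764/83158633 -5558703224/83158633 -21490966809/83158633; -5558703224/83158633 5613430832/83158633 21671738781/83158633; -21490966809/83158633 21671738781/83158633 86478804273/83158633]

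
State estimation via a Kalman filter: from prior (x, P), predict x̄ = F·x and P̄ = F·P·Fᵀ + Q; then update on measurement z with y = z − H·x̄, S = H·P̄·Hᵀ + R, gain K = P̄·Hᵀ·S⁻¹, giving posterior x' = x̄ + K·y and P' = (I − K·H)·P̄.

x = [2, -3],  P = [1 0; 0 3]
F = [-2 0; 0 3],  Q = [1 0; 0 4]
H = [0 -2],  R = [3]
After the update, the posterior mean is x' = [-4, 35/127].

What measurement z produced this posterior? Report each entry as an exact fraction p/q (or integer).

x̄ = F·x = [-4, -9]
P̄ = F·P·Fᵀ + Q = [5 0; 0 31]
S = H·P̄·Hᵀ + R = [127]
K = P̄·Hᵀ·S⁻¹ = [0; -62/127]
x' − x̄ = [0, 1178/127] = K·y
y = (KᵀK)⁻¹·Kᵀ·(x' − x̄) = [-19]
z = y + H·x̄ = [-19] + [18] = [-1]

z = [-1]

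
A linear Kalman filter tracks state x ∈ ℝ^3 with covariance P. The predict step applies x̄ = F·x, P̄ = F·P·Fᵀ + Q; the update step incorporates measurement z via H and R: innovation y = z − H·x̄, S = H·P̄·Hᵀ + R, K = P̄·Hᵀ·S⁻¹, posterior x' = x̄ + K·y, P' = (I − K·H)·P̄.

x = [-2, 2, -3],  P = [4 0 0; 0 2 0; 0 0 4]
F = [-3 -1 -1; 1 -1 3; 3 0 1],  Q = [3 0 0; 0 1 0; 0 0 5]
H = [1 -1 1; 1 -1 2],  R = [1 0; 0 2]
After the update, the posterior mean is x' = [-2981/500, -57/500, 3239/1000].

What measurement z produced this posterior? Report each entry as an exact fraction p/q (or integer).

z = [-3, 1]

x̄ = F·x = [7, -13, -9]
P̄ = F·P·Fᵀ + Q = [45 -22 -40; -22 43 24; -40 24 45]
S = H·P̄·Hᵀ + R = [50 30; 30 58]
K = P̄·Hᵀ·S⁻¹ = [489/500 -73/100; -467/500 19/100; -941/1000 187/200]
x' − x̄ = [-6481/500, 6443/500, 12239/1000] = K·y
y = (KᵀK)⁻¹·Kᵀ·(x' − x̄) = [-14, -1]
z = y + H·x̄ = [-14, -1] + [11, 2] = [-3, 1]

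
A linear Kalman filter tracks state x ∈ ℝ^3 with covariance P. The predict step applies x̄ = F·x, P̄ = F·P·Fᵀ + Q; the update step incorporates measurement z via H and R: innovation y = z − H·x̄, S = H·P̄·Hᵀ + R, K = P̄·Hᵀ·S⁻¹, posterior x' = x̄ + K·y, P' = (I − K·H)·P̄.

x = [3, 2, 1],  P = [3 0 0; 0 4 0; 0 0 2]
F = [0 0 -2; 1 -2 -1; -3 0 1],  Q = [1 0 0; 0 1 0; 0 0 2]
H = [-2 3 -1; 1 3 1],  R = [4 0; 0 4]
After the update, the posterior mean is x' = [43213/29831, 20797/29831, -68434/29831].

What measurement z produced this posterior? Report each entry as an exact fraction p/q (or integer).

x̄ = F·x = [-2, -2, -8]
P̄ = F·P·Fᵀ + Q = [9 4 -4; 4 22 -11; -4 -11 31]
S = H·P̄·Hᵀ + R = [271 149; 149 192]
K = P̄·Hᵀ·S⁻¹ = [-2917/29831 4905/29831; 4457/29831 5708/29831; -9858/29831 6718/29831]
x' − x̄ = [102875/29831, 80459/29831, 170214/29831] = K·y
y = (KᵀK)⁻¹·Kᵀ·(x' − x̄) = [-5, 18]
z = y + H·x̄ = [-5, 18] + [6, -16] = [1, 2]

z = [1, 2]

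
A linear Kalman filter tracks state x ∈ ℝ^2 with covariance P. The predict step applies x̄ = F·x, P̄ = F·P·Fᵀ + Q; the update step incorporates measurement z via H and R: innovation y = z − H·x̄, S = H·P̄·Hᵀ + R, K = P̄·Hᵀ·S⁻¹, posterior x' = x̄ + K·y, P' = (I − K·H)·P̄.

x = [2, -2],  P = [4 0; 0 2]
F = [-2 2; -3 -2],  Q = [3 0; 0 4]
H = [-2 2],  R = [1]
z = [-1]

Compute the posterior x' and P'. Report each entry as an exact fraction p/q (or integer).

x' = [-1098/173, -1178/173]
P' = [4187/173 4176/173; 4176/173 4208/173]

x̄ = F·x = [-8, -2]
P̄ = F·P·Fᵀ + Q = [27 16; 16 48]
y = z − H·x̄ = [-13]
S = H·P̄·Hᵀ + R = [173]
K = P̄·Hᵀ·S⁻¹ = [-22/173; 64/173]
x' = x̄ + K·y = [-1098/173, -1178/173]
P' = (I − K·H)·P̄ = [4187/173 4176/173; 4176/173 4208/173]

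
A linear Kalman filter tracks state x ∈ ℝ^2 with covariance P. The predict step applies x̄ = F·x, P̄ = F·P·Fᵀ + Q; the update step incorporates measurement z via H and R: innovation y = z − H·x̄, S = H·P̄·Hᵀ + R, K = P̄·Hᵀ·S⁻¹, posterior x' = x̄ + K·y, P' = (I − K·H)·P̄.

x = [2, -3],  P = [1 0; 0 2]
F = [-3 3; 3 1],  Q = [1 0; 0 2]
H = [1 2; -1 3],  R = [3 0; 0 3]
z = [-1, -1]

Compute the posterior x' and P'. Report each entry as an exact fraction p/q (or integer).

x' = [-9002/9577, -4042/9577]
P' = [14097/9577 1038/9577; 1038/9577 2247/9577]

x̄ = F·x = [-15, 3]
P̄ = F·P·Fᵀ + Q = [28 -3; -3 13]
y = z − H·x̄ = [8, -25]
S = H·P̄·Hᵀ + R = [71 47; 47 166]
K = P̄·Hᵀ·S⁻¹ = [5391/9577 -3661/9577; 1844/9577 1901/9577]
x' = x̄ + K·y = [-9002/9577, -4042/9577]
P' = (I − K·H)·P̄ = [14097/9577 1038/9577; 1038/9577 2247/9577]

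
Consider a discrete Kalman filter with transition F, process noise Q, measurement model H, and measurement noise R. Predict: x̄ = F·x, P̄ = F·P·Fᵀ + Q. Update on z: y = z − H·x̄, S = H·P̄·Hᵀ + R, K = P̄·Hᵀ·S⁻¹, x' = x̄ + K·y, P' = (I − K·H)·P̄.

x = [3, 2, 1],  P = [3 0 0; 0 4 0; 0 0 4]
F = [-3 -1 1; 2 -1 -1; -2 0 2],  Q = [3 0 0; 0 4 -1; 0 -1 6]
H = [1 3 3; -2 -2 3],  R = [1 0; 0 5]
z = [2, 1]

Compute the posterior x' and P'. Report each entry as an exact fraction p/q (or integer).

x̄ = F·x = [-10, 3, -4]
P̄ = F·P·Fᵀ + Q = [38 -18 26; -18 24 -21; 26 -21 34]
y = z − H·x̄ = [15, -1]
S = H·P̄·Hᵀ + R = [231 89; 89 355]
K = P̄·Hᵀ·S⁻¹ = [4657/18521 815/18521; 870/18521 -4131/18521; 14887/74084 15467/74084]
x' = x̄ + K·y = [-116170/18521, 72744/18521, -44249/37042]
P' = (I − K·H)·P̄ = [384094/18521 -230340/18521 103861/18521; -230340/18521 142509/18521 -65439/18521; 103861/18521 -65439/18521 128237/74084]

x' = [-116170/18521, 72744/18521, -44249/37042]
P' = [384094/18521 -230340/18521 103861/18521; -230340/18521 142509/18521 -65439/18521; 103861/18521 -65439/18521 128237/74084]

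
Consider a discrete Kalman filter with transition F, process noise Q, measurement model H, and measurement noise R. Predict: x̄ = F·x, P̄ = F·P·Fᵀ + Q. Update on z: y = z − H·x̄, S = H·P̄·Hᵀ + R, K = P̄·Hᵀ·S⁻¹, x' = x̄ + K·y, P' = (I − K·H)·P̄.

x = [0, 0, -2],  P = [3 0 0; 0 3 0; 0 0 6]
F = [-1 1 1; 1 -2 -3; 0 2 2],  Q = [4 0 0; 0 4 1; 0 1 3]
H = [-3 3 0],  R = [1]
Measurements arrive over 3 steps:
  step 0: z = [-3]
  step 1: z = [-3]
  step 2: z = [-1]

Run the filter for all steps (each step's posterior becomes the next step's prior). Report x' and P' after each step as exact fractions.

step 0: x̄ = F·x = [-2, 6, -4]
step 0: P̄ = F·P·Fᵀ + Q = [16 -27 18; -27 73 -47; 18 -47 39]
step 0: y = z − H·x̄ = [-27]
step 0: S = H·P̄·Hᵀ + R = [1288]
step 0: K = P̄·Hᵀ·S⁻¹ = [-129/1288; 75/322; -195/1288]
step 0: x' = x̄ + K·y = [907/1288, -93/322, 113/1288]
step 0: P' = (I − K·H)·P̄ = [3967/1288 981/322 -1971/1288; 981/322 503/161 -509/322; -1971/1288 -509/322 12207/1288]
step 1: x̄ = F·x = [-583/644, 164/161, -37/92]
step 1: P̄ = F·P·Fᵀ + Q = [4343/322 -4321/161 729/46; -4321/161 13347/161 -1139/23; 729/46 -1139/23 1875/46]
step 1: y = z − H·x̄ = [-807/92]
step 1: S = H·P̄·Hᵀ + R = [62173/46]
step 1: K = P̄·Hᵀ·S⁻¹ = [-5565/62173; 15144/62173; -9021/62173]
step 1: x' = x̄ + K·y = [-104569/870422, -486554/435211, 108251/124346]
step 1: P' = (I − K·H)·P̄ = [1157234/435211 1144249/435211 -106038/62173; 1144249/435211 1179585/435211 -109045/62173; -106038/62173 -109045/62173 765129/62173]
step 2: x̄ = F·x = [-7913/62173, -215812/435211, -215351/435211]
step 2: P̄ = F·P·Fᵀ + Q = [1014710/62173 -2186265/62173 1316250/62173; -2186265/62173 46536365/435211 -27981431/435211; 1316250/62173 -27981431/435211 21341065/435211]
step 2: y = z − H·x̄ = [46052/435211]
step 2: S = H·P̄·Hᵀ + R = [758658616/435211]
step 2: K = P̄·Hᵀ·S⁻¹ = [-67220475/758658616; 46380165/189664654; -111585543/758658616]
step 2: x' = x̄ + K·y = [-25917599/189664654, -44571494/94832327, -96801683/189664654]
step 2: P' = (I − K·H)·P̄ = [1999345445/758658616 494234655/189664654 -1173551175/758658616; 494234655/189664654 254847355/94832327 -302686589/189664654; -1173551175/758658616 -302686589/189664654 8591808181/758658616]

step 0: x' = [907/1288, -93/322, 113/1288], P' = [3967/1288 981/322 -1971/1288; 981/322 503/161 -509/322; -1971/1288 -509/322 12207/1288]
step 1: x' = [-104569/870422, -486554/435211, 108251/124346], P' = [1157234/435211 1144249/435211 -106038/62173; 1144249/435211 1179585/435211 -109045/62173; -106038/62173 -109045/62173 765129/62173]
step 2: x' = [-25917599/189664654, -44571494/94832327, -96801683/189664654], P' = [1999345445/758658616 494234655/189664654 -1173551175/758658616; 494234655/189664654 254847355/94832327 -302686589/189664654; -1173551175/758658616 -302686589/189664654 8591808181/758658616]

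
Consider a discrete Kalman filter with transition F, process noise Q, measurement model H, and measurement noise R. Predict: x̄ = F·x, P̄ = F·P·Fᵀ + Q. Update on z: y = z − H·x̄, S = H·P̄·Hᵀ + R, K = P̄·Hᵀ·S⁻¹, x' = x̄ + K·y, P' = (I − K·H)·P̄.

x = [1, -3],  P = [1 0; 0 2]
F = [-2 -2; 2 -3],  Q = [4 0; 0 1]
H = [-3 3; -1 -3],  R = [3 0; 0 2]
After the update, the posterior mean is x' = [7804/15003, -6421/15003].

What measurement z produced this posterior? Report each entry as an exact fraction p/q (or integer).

z = [-3, 1]

x̄ = F·x = [4, 11]
P̄ = F·P·Fᵀ + Q = [16 8; 8 23]
S = H·P̄·Hᵀ + R = [210 -111; -111 273]
K = P̄·Hᵀ·S⁻¹ = [-3664/15003 -3688/15003; 1246/15003 -3725/15003]
x' − x̄ = [-52208/15003, -171454/15003] = K·y
y = (KᵀK)⁻¹·Kᵀ·(x' − x̄) = [-24, 38]
z = y + H·x̄ = [-24, 38] + [21, -37] = [-3, 1]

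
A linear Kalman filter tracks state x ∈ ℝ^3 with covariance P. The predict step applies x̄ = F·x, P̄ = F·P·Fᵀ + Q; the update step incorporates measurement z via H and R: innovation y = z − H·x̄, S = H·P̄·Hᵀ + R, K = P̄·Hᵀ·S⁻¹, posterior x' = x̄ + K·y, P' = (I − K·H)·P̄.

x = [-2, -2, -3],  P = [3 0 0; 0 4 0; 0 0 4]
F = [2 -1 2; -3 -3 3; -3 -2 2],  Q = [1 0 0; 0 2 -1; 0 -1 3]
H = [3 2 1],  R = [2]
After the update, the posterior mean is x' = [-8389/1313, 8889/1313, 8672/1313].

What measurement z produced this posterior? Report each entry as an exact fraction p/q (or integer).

z = [1]

x̄ = F·x = [-8, 3, 4]
P̄ = F·P·Fᵀ + Q = [33 18 6; 18 101 74; 6 74 62]
S = H·P̄·Hᵀ + R = [1313]
K = P̄·Hᵀ·S⁻¹ = [141/1313; 330/1313; 228/1313]
x' − x̄ = [2115/1313, 4950/1313, 3420/1313] = K·y
y = (KᵀK)⁻¹·Kᵀ·(x' − x̄) = [15]
z = y + H·x̄ = [15] + [-14] = [1]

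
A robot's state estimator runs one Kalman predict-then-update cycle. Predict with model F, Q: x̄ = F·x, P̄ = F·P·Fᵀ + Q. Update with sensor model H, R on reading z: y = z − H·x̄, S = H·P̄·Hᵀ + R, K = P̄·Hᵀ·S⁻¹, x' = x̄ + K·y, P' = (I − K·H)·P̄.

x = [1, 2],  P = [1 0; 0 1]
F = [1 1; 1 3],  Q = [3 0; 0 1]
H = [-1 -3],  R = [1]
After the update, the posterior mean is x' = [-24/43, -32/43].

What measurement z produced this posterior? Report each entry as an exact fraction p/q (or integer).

x̄ = F·x = [3, 7]
P̄ = F·P·Fᵀ + Q = [5 4; 4 11]
S = H·P̄·Hᵀ + R = [129]
K = P̄·Hᵀ·S⁻¹ = [-17/129; -37/129]
x' − x̄ = [-153/43, -333/43] = K·y
y = (KᵀK)⁻¹·Kᵀ·(x' − x̄) = [27]
z = y + H·x̄ = [27] + [-24] = [3]

z = [3]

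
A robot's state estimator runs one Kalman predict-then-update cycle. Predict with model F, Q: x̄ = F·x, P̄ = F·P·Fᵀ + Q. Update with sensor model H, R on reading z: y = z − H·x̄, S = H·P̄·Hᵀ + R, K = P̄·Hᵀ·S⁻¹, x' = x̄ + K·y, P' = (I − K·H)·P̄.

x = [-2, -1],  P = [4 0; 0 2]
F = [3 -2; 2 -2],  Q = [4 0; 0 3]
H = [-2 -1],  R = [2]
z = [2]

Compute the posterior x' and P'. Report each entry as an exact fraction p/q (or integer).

x' = [-372/349, 30/349]
P' = [368/349 -480/349; -480/349 1142/349]

x̄ = F·x = [-4, -2]
P̄ = F·P·Fᵀ + Q = [48 32; 32 27]
y = z − H·x̄ = [-8]
S = H·P̄·Hᵀ + R = [349]
K = P̄·Hᵀ·S⁻¹ = [-128/349; -91/349]
x' = x̄ + K·y = [-372/349, 30/349]
P' = (I − K·H)·P̄ = [368/349 -480/349; -480/349 1142/349]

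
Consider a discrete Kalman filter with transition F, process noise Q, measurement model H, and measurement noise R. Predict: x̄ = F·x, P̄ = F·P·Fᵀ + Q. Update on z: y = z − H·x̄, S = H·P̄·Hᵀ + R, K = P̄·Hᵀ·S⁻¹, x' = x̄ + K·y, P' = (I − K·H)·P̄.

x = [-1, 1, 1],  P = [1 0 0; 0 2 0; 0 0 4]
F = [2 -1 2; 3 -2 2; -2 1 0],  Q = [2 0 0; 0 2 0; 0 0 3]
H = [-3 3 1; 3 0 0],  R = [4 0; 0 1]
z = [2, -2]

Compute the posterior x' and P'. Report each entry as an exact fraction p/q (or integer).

x̄ = F·x = [-1, -3, 3]
P̄ = F·P·Fᵀ + Q = [24 26 -6; 26 35 -10; -6 -10 9]
y = z − H·x̄ = [5, 1]
S = H·P̄·Hᵀ + R = [52 0; 0 217]
K = P̄·Hᵀ·S⁻¹ = [0 72/217; 17/52 78/217; -3/52 -18/217]
x' = x̄ + K·y = [-145/217, -11351/11284, 29661/11284]
P' = (I − K·H)·P̄ = [24/217 26/217 -6/217; 26/217 15859/11284 -28765/11284; -6/217 -28765/11284 82755/11284]

x' = [-145/217, -11351/11284, 29661/11284]
P' = [24/217 26/217 -6/217; 26/217 15859/11284 -28765/11284; -6/217 -28765/11284 82755/11284]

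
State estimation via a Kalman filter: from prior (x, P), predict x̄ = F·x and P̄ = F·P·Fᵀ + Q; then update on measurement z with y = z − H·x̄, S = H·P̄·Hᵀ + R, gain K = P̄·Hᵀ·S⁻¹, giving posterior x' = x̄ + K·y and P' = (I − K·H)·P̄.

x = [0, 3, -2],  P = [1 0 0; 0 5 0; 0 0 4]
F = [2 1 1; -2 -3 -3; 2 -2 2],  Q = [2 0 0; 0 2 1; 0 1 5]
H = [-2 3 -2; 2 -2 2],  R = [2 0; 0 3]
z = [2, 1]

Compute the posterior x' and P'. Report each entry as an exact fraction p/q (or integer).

x' = [24444/24923, 27410/24923, -315/24923]
P' = [78486/24923 -14460/24923 -96207/24923; -14460/24923 96202/24923 138676/24923; -96207/24923 138676/24923 281752/24923]

x̄ = F·x = [1, -3, -10]
P̄ = F·P·Fᵀ + Q = [15 -31 2; -31 87 3; 2 3 45]
y = z − H·x̄ = [-7, 13]
S = H·P̄·Hᵀ + R = [1377 -1058; -1058 831]
K = P̄·Hᵀ·S⁻¹ = [-3969/24923 -2174/24923; 20087/24923 18676/24923; 22469/24923 31246/24923]
x' = x̄ + K·y = [24444/24923, 27410/24923, -315/24923]
P' = (I − K·H)·P̄ = [78486/24923 -14460/24923 -96207/24923; -14460/24923 96202/24923 138676/24923; -96207/24923 138676/24923 281752/24923]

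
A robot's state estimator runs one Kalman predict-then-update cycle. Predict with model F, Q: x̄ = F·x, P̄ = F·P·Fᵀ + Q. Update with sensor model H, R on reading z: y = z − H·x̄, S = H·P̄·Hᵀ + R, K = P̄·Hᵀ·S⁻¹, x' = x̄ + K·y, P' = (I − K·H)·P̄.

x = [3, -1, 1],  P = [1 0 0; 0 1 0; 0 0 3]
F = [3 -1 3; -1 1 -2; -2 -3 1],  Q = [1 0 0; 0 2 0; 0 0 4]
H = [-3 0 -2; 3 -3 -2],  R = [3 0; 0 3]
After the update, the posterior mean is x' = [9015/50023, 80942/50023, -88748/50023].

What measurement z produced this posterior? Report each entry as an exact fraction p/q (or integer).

z = [3, -1]

x̄ = F·x = [13, -6, -2]
P̄ = F·P·Fᵀ + Q = [38 -22 6; -22 16 -7; 6 -7 20]
S = H·P̄·Hᵀ + R = [497 -502; -502 809]
K = P̄·Hᵀ·S⁻¹ = [-5866/50023 6748/50023; 4840/50023 -3180/50023; -15808/50023 -9871/50023]
x' − x̄ = [-641284/50023, 381080/50023, 11298/50023] = K·y
y = (KᵀK)⁻¹·Kᵀ·(x' − x̄) = [38, -62]
z = y + H·x̄ = [38, -62] + [-35, 61] = [3, -1]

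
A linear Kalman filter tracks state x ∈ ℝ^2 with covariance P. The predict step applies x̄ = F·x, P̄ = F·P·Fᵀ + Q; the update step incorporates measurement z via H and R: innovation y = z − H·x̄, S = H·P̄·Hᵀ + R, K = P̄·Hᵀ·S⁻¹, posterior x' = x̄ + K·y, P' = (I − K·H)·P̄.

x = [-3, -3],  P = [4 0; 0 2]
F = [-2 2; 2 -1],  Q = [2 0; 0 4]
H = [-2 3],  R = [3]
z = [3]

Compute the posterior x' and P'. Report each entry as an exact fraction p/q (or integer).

x̄ = F·x = [0, -3]
P̄ = F·P·Fᵀ + Q = [26 -20; -20 22]
y = z − H·x̄ = [12]
S = H·P̄·Hᵀ + R = [545]
K = P̄·Hᵀ·S⁻¹ = [-112/545; 106/545]
x' = x̄ + K·y = [-1344/545, -363/545]
P' = (I − K·H)·P̄ = [1626/545 972/545; 972/545 754/545]

x' = [-1344/545, -363/545]
P' = [1626/545 972/545; 972/545 754/545]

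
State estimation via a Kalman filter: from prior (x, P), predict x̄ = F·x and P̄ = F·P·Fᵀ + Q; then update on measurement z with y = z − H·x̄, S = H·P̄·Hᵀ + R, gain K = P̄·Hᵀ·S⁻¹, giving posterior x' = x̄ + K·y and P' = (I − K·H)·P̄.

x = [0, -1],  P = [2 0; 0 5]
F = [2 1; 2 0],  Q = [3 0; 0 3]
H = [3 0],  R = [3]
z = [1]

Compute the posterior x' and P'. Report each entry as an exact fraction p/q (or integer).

x̄ = F·x = [-1, 0]
P̄ = F·P·Fᵀ + Q = [16 8; 8 11]
y = z − H·x̄ = [4]
S = H·P̄·Hᵀ + R = [147]
K = P̄·Hᵀ·S⁻¹ = [16/49; 8/49]
x' = x̄ + K·y = [15/49, 32/49]
P' = (I − K·H)·P̄ = [16/49 8/49; 8/49 347/49]

x' = [15/49, 32/49]
P' = [16/49 8/49; 8/49 347/49]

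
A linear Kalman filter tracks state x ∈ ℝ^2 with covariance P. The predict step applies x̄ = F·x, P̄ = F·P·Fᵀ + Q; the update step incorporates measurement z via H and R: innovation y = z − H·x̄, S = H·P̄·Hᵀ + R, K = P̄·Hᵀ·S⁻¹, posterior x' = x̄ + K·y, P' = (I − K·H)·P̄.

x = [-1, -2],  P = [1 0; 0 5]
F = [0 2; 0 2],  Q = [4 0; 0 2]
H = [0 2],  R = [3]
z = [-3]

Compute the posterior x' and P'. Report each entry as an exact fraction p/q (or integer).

x' = [-164/91, -144/91]
P' = [584/91 60/91; 60/91 66/91]

x̄ = F·x = [-4, -4]
P̄ = F·P·Fᵀ + Q = [24 20; 20 22]
y = z − H·x̄ = [5]
S = H·P̄·Hᵀ + R = [91]
K = P̄·Hᵀ·S⁻¹ = [40/91; 44/91]
x' = x̄ + K·y = [-164/91, -144/91]
P' = (I − K·H)·P̄ = [584/91 60/91; 60/91 66/91]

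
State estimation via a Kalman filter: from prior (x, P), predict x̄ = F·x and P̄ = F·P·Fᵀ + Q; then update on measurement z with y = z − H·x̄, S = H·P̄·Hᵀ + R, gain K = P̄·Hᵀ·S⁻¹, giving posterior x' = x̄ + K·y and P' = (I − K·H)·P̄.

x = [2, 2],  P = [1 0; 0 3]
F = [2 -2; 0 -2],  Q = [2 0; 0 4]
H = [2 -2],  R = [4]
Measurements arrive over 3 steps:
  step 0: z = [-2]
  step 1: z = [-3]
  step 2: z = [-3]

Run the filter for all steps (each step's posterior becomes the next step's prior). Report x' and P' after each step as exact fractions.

step 0: x' = [-30/11, -24/11], P' = [162/11 156/11; 156/11 160/11]
step 1: x' = [-21/25, 18/25], P' = [3894/725 3848/725; 3848/725 4516/725]
step 2: x' = [-64137/20651, -33030/20651], P' = [118970/20651 117336/20651; 117336/20651 135628/20651]

step 0: x̄ = F·x = [0, -4]
step 0: P̄ = F·P·Fᵀ + Q = [18 12; 12 16]
step 0: y = z − H·x̄ = [-10]
step 0: S = H·P̄·Hᵀ + R = [44]
step 0: K = P̄·Hᵀ·S⁻¹ = [3/11; -2/11]
step 0: x' = x̄ + K·y = [-30/11, -24/11]
step 0: P' = (I − K·H)·P̄ = [162/11 156/11; 156/11 160/11]
step 1: x̄ = F·x = [-12/11, 48/11]
step 1: P̄ = F·P·Fᵀ + Q = [62/11 16/11; 16/11 684/11]
step 1: y = z − H·x̄ = [87/11]
step 1: S = H·P̄·Hᵀ + R = [2900/11]
step 1: K = P̄·Hᵀ·S⁻¹ = [23/725; -334/725]
step 1: x' = x̄ + K·y = [-21/25, 18/25]
step 1: P' = (I − K·H)·P̄ = [3894/725 3848/725; 3848/725 4516/725]
step 2: x̄ = F·x = [-78/25, -36/25]
step 2: P̄ = F·P·Fᵀ + Q = [4306/725 2672/725; 2672/725 20964/725]
step 2: y = z − H·x̄ = [9/25]
step 2: S = H·P̄·Hᵀ + R = [82604/725]
step 2: K = P̄·Hᵀ·S⁻¹ = [817/20651; -9146/20651]
step 2: x' = x̄ + K·y = [-64137/20651, -33030/20651]
step 2: P' = (I − K·H)·P̄ = [118970/20651 117336/20651; 117336/20651 135628/20651]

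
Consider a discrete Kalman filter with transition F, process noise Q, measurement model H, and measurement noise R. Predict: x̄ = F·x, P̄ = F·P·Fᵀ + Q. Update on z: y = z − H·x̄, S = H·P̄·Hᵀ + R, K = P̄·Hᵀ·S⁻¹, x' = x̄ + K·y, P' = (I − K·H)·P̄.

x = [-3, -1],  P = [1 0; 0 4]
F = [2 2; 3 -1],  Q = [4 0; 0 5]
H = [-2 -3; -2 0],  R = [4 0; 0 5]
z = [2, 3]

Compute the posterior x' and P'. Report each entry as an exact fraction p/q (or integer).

x̄ = F·x = [-8, -8]
P̄ = F·P·Fᵀ + Q = [24 -2; -2 18]
y = z − H·x̄ = [-38, -13]
S = H·P̄·Hᵀ + R = [238 84; 84 101]
K = P̄·Hᵀ·S⁻¹ = [-15/1213 -564/1213; -2693/8491 368/1213]
x' = x̄ + K·y = [-1802/1213, 918/8491]
P' = (I − K·H)·P̄ = [1410/1213 -920/1213; -920/1213 7884/8491]

x' = [-1802/1213, 918/8491]
P' = [1410/1213 -920/1213; -920/1213 7884/8491]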